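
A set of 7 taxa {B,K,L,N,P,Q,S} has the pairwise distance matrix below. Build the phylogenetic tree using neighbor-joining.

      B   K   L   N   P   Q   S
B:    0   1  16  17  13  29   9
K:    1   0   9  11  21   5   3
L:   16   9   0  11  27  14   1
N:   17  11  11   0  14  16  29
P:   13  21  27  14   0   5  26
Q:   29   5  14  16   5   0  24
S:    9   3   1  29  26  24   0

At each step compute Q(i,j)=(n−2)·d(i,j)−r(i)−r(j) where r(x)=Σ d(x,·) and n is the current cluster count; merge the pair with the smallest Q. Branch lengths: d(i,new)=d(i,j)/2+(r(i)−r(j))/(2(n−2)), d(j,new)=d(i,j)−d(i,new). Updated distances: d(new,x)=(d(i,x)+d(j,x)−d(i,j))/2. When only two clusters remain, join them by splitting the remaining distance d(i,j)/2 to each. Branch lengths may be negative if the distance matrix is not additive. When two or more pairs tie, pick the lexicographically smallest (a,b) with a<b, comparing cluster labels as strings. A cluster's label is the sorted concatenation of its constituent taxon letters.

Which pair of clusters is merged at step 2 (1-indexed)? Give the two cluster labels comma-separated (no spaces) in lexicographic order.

1. join P+Q (d=5, Q=-174) ⇒ PQ; edges |P|=19/5, |Q|=6/5
  updated: d(B,PQ)=37/2, d(K,PQ)=21/2, d(L,PQ)=18, d(N,PQ)=25/2, d(PQ,S)=45/2
2. join L+S (d=1, Q=-231/2) ⇒ LS; edges |L|=-11/16, |S|=27/16
  updated: d(B,LS)=12, d(K,LS)=11/2, d(LS,N)=39/2, d(LS,PQ)=79/4
3. join N+PQ (d=25/2, Q=-335/4) ⇒ NPQ; edges |N|=145/24, |PQ|=155/24
  updated: d(B,NPQ)=23/2, d(K,NPQ)=9/2, d(LS,NPQ)=107/8
4. join B+K (d=1, Q=-67/2) ⇒ BK; edges |B|=31/8, |K|=-23/8
  updated: d(BK,LS)=33/4, d(BK,NPQ)=15/2
5. join BK+LS (d=33/4, Q=-233/8) ⇒ BKLS; edges |BK|=19/16, |LS|=113/16
  updated: d(BKLS,NPQ)=101/16
6. join BKLS+NPQ (d=101/16) ⇒ BKLNPQS; edges |BKLS|=101/32, |NPQ|=101/32
final tree: (((B:31/8,K:-23/8):19/16,(L:-11/16,S:27/16):113/16):101/32,(N:145/24,(P:19/5,Q:6/5):155/24):101/32)
total length: 545/16

L,S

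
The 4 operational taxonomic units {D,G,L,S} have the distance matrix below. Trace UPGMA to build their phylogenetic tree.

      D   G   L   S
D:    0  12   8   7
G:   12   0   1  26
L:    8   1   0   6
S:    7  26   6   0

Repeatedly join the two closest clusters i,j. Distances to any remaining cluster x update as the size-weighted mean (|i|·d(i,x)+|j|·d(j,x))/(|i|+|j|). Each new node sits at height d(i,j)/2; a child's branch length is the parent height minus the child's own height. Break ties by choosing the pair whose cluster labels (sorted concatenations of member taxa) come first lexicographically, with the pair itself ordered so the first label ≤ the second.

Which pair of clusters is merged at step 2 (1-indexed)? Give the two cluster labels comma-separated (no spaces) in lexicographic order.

D,S

step 1: merge (G,L) at d=1; branch lengths G→1/2, L→1/2; new cluster GL
  updated: d(D,GL)=10, d(GL,S)=16
step 2: merge (D,S) at d=7; branch lengths D→7/2, S→7/2; new cluster DS
  updated: d(DS,GL)=13
step 3: merge (DS,GL) at d=13; branch lengths DS→3, GL→6; new cluster DGLS
final tree: ((D:7/2,S:7/2):3,(G:1/2,L:1/2):6)
total length: 17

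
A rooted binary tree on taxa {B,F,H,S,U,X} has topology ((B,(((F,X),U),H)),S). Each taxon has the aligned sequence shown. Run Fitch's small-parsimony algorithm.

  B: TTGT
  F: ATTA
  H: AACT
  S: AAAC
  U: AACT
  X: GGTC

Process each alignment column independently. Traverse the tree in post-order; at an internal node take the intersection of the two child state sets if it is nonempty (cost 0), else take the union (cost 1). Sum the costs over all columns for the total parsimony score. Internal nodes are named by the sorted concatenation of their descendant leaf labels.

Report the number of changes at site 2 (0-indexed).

3

FX@0: {A} ∪ {G} = {A,G} (union, +1)
FUX@0: {A,G} ∩ {A} = {A} (intersection, +0)
FHUX@0: {A} ∩ {A} = {A} (intersection, +0)
BFHUX@0: {T} ∪ {A} = {A,T} (union, +1)
BFHSUX@0: {A,T} ∩ {A} = {A} (intersection, +0)
FX@1: {T} ∪ {G} = {G,T} (union, +1)
FUX@1: {G,T} ∪ {A} = {A,G,T} (union, +1)
FHUX@1: {A,G,T} ∩ {A} = {A} (intersection, +0)
BFHUX@1: {T} ∪ {A} = {A,T} (union, +1)
BFHSUX@1: {A,T} ∩ {A} = {A} (intersection, +0)
FX@2: {T} ∩ {T} = {T} (intersection, +0)
FUX@2: {T} ∪ {C} = {C,T} (union, +1)
FHUX@2: {C,T} ∩ {C} = {C} (intersection, +0)
BFHUX@2: {G} ∪ {C} = {C,G} (union, +1)
BFHSUX@2: {C,G} ∪ {A} = {A,C,G} (union, +1)
FX@3: {A} ∪ {C} = {A,C} (union, +1)
FUX@3: {A,C} ∪ {T} = {A,C,T} (union, +1)
FHUX@3: {A,C,T} ∩ {T} = {T} (intersection, +0)
BFHUX@3: {T} ∩ {T} = {T} (intersection, +0)
BFHSUX@3: {T} ∪ {C} = {C,T} (union, +1)
per-site changes: [2, 3, 3, 3]; total = 11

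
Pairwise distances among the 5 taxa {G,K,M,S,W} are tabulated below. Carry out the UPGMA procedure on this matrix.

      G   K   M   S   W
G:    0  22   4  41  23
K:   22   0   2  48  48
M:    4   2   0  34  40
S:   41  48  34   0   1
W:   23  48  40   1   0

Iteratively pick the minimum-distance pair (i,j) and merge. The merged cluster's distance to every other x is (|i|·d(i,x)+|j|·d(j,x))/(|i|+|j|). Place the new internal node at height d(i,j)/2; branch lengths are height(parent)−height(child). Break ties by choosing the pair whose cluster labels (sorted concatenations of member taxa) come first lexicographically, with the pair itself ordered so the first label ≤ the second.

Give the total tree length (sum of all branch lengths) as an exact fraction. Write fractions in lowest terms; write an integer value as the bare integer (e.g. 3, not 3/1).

step 1: merge (S,W) at d=1; branch lengths S→1/2, W→1/2; new cluster SW
  updated: d(G,SW)=32, d(K,SW)=48, d(M,SW)=37
step 2: merge (K,M) at d=2; branch lengths K→1, M→1; new cluster KM
  updated: d(G,KM)=13, d(KM,SW)=85/2
step 3: merge (G,KM) at d=13; branch lengths G→13/2, KM→11/2; new cluster GKM
  updated: d(GKM,SW)=39
step 4: merge (GKM,SW) at d=39; branch lengths GKM→13, SW→19; new cluster GKMSW
final tree: ((G:13/2,(K:1,M:1):11/2):13,(S:1/2,W:1/2):19)
total length: 47

47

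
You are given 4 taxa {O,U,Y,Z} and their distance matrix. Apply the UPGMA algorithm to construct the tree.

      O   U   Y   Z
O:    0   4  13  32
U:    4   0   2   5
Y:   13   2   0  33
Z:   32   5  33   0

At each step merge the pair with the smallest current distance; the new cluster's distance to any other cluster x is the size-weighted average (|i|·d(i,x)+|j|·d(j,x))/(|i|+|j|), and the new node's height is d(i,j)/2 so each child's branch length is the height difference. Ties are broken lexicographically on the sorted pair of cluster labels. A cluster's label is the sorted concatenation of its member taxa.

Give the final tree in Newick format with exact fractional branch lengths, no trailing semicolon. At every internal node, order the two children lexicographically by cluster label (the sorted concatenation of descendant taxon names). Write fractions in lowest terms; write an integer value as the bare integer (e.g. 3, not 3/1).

((O:17/4,(U:1,Y:1):13/4):89/12,Z:35/3)

iteration 1: select U,Y (d=2); attach at lengths (1, 1); label the merged cluster UY
  updated: d(O,UY)=17/2, d(UY,Z)=19
iteration 2: select O,UY (d=17/2); attach at lengths (17/4, 13/4); label the merged cluster OUY
  updated: d(OUY,Z)=70/3
iteration 3: select OUY,Z (d=70/3); attach at lengths (89/12, 35/3); label the merged cluster OUYZ
final tree: ((O:17/4,(U:1,Y:1):13/4):89/12,Z:35/3)
total length: 343/12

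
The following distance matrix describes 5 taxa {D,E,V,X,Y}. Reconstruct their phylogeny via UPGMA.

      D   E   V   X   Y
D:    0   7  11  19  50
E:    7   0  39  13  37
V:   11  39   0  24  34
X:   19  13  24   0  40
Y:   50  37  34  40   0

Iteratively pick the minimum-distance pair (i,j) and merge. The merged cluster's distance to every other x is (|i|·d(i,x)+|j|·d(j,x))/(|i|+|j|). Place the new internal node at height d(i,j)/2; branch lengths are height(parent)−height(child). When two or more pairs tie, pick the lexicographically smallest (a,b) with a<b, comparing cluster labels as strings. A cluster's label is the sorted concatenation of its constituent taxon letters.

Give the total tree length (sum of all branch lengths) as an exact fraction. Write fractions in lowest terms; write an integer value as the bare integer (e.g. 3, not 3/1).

iteration 1: select D,E (d=7); attach at lengths (7/2, 7/2); label the merged cluster DE
  updated: d(DE,V)=25, d(DE,X)=16, d(DE,Y)=87/2
iteration 2: select DE,X (d=16); attach at lengths (9/2, 8); label the merged cluster DEX
  updated: d(DEX,V)=74/3, d(DEX,Y)=127/3
iteration 3: select DEX,V (d=74/3); attach at lengths (13/3, 37/3); label the merged cluster DEVX
  updated: d(DEVX,Y)=161/4
iteration 4: select DEVX,Y (d=161/4); attach at lengths (187/24, 161/8); label the merged cluster DEVXY
final tree: ((((D:7/2,E:7/2):9/2,X:8):13/3,V:37/3):187/24,Y:161/8)
total length: 769/12

769/12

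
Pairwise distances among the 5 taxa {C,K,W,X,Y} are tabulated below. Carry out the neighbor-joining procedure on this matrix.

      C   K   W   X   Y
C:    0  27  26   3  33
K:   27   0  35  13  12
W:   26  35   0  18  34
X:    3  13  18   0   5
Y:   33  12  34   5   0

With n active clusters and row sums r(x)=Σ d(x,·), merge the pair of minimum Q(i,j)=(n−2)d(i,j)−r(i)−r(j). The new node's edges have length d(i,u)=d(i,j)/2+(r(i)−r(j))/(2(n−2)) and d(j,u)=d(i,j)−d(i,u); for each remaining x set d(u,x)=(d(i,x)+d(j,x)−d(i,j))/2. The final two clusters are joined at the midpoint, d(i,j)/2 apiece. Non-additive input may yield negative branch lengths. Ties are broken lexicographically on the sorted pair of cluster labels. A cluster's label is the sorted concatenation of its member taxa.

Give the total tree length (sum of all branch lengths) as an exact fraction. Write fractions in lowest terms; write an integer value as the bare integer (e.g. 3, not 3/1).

step 1: merge (K,Y) at d=12, Q=-135; branch lengths K→13/2, Y→11/2; new cluster KY
  updated: d(C,KY)=24, d(KY,W)=57/2, d(KY,X)=3
step 2: merge (C,W) at d=26, Q=-147/2; branch lengths C→65/8, W→143/8; new cluster CW
  updated: d(CW,KY)=53/4, d(CW,X)=-5/2
step 3: merge (CW,KY) at d=53/4, Q=-55/4; branch lengths CW→31/8, KY→75/8; new cluster CKWY
  updated: d(CKWY,X)=-51/8
step 4: merge (CKWY,X) at d=-51/8; branch lengths CKWY→-51/16, X→-51/16; new cluster CKWXY
final tree: (((C:65/8,W:143/8):31/8,(K:13/2,Y:11/2):75/8):-51/16,X:-51/16)
total length: 359/8

359/8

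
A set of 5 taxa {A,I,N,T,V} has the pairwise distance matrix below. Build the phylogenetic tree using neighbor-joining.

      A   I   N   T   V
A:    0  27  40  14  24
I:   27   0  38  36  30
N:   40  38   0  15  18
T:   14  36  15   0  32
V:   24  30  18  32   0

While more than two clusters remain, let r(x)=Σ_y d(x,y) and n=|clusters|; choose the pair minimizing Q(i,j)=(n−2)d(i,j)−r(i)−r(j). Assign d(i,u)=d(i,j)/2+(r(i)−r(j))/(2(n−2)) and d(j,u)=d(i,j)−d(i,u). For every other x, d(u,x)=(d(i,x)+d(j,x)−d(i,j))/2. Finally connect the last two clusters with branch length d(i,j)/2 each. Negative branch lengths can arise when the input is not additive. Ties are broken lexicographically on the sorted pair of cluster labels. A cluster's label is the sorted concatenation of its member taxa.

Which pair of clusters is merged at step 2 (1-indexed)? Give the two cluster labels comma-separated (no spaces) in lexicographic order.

A,I

iteration 1: select N,T (d=15, Q=-163); attach at lengths (59/6, 31/6); label the merged cluster NT
  updated: d(A,NT)=39/2, d(I,NT)=59/2, d(NT,V)=35/2
iteration 2: select A,I (d=27, Q=-103); attach at lengths (19/2, 35/2); label the merged cluster AI
  updated: d(AI,NT)=11, d(AI,V)=27/2
iteration 3: select AI,NT (d=11, Q=-42); attach at lengths (7/2, 15/2); label the merged cluster AINT
  updated: d(AINT,V)=10
iteration 4: select AINT,V (d=10); attach at lengths (5, 5); label the merged cluster AINTV
final tree: (((A:19/2,I:35/2):7/2,(N:59/6,T:31/6):15/2):5,V:5)
total length: 63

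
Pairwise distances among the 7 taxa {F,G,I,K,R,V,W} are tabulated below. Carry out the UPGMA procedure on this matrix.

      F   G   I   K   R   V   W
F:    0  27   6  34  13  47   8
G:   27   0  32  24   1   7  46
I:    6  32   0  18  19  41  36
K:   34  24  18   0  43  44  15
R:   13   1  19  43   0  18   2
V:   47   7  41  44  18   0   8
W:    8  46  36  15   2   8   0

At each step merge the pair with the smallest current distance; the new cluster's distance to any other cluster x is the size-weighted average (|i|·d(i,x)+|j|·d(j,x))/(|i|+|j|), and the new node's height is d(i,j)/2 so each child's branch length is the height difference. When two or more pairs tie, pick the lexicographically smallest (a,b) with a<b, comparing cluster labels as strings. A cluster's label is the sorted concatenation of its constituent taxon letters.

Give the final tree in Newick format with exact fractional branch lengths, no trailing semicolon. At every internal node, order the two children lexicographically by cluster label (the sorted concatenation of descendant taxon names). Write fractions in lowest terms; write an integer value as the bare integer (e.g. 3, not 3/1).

(((F:3,I:3):10,K:13):37/24,((G:1/2,R:1/2):69/8,(V:4,W:4):41/8):65/12)

step 1: merge (G,R) at d=1; branch lengths G→1/2, R→1/2; new cluster GR
  updated: d(F,GR)=20, d(GR,I)=51/2, d(GR,K)=67/2, d(GR,V)=25/2, d(GR,W)=24
step 2: merge (F,I) at d=6; branch lengths F→3, I→3; new cluster FI
  updated: d(FI,GR)=91/4, d(FI,K)=26, d(FI,V)=44, d(FI,W)=22
step 3: merge (V,W) at d=8; branch lengths V→4, W→4; new cluster VW
  updated: d(FI,VW)=33, d(GR,VW)=73/4, d(K,VW)=59/2
step 4: merge (GR,VW) at d=73/4; branch lengths GR→69/8, VW→41/8; new cluster GRVW
  updated: d(FI,GRVW)=223/8, d(GRVW,K)=63/2
step 5: merge (FI,K) at d=26; branch lengths FI→10, K→13; new cluster FIK
  updated: d(FIK,GRVW)=349/12
step 6: merge (FIK,GRVW) at d=349/12; branch lengths FIK→37/24, GRVW→65/12; new cluster FGIKRVW
final tree: (((F:3,I:3):10,K:13):37/24,((G:1/2,R:1/2):69/8,(V:4,W:4):41/8):65/12)
total length: 1409/24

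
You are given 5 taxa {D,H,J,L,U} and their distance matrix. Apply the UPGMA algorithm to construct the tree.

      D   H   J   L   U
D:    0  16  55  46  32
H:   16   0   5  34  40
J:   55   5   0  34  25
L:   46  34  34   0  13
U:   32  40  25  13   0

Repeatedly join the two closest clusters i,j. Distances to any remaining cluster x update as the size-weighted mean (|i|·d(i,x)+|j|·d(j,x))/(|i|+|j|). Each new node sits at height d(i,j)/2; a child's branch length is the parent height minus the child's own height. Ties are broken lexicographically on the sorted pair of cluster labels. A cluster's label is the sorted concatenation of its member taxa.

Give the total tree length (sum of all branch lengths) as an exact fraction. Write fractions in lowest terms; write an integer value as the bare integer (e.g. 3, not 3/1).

503/8

1. join H+J (d=5) ⇒ HJ; edges |H|=5/2, |J|=5/2
  updated: d(D,HJ)=71/2, d(HJ,L)=34, d(HJ,U)=65/2
2. join L+U (d=13) ⇒ LU; edges |L|=13/2, |U|=13/2
  updated: d(D,LU)=39, d(HJ,LU)=133/4
3. join HJ+LU (d=133/4) ⇒ HJLU; edges |HJ|=113/8, |LU|=81/8
  updated: d(D,HJLU)=149/4
4. join D+HJLU (d=149/4) ⇒ DHJLU; edges |D|=149/8, |HJLU|=2
final tree: (D:149/8,((H:5/2,J:5/2):113/8,(L:13/2,U:13/2):81/8):2)
total length: 503/8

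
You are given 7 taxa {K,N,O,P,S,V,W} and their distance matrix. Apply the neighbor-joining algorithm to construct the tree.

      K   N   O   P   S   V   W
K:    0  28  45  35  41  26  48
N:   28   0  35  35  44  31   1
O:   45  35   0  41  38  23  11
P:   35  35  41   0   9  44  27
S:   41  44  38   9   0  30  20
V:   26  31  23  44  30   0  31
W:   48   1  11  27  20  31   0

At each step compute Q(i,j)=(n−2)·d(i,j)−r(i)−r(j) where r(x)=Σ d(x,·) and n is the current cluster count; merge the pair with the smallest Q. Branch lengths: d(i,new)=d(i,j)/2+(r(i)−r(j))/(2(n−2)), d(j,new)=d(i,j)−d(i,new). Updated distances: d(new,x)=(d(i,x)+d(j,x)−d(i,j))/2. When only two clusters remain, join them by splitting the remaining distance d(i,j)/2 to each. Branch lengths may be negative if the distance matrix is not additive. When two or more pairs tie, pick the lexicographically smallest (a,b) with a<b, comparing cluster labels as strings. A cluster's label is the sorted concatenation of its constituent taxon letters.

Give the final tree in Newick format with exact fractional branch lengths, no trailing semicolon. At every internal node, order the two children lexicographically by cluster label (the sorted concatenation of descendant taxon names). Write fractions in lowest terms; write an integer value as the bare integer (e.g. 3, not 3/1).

iteration 1: select P,S (d=9, Q=-328); attach at lengths (27/5, 18/5); label the merged cluster PS
  updated: d(K,PS)=67/2, d(N,PS)=35, d(O,PS)=35, d(PS,V)=65/2, d(PS,W)=19
iteration 2: select N,W (d=1, Q=-236); attach at lengths (3, -2); label the merged cluster NW
  updated: d(K,NW)=75/2, d(NW,O)=45/2, d(NW,PS)=53/2, d(NW,V)=61/2
iteration 3: select K,V (d=26, Q=-176); attach at lengths (18, 8); label the merged cluster KV
  updated: d(KV,NW)=21, d(KV,O)=21, d(KV,PS)=20
iteration 4: select KV,PS (d=20, Q=-207/2); attach at lengths (41/8, 119/8); label the merged cluster KPSV
  updated: d(KPSV,NW)=55/4, d(KPSV,O)=18
iteration 5: select KPSV,NW (d=55/4, Q=-217/4); attach at lengths (37/8, 73/8); label the merged cluster KNPSVW
  updated: d(KNPSVW,O)=107/8
iteration 6: select KNPSVW,O (d=107/8); attach at lengths (107/16, 107/16); label the merged cluster KNOPSVW
final tree: ((((K:18,V:8):41/8,(P:27/5,S:18/5):119/8):37/8,(N:3,W:-2):73/8):107/16,O:107/16)
total length: 665/8

((((K:18,V:8):41/8,(P:27/5,S:18/5):119/8):37/8,(N:3,W:-2):73/8):107/16,O:107/16)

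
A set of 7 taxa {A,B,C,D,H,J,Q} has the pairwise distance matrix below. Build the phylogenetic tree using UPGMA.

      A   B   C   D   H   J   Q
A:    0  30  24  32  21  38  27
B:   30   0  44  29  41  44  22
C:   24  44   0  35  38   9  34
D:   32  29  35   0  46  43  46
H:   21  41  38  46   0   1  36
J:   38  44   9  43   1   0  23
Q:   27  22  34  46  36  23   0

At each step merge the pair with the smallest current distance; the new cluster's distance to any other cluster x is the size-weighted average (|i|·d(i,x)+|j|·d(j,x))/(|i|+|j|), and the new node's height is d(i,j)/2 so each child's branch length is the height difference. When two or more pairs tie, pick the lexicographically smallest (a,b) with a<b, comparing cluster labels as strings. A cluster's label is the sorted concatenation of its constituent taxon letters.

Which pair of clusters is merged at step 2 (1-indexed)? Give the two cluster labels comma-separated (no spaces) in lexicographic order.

B,Q

1. join H+J (d=1) ⇒ HJ; edges |H|=1/2, |J|=1/2
  updated: d(A,HJ)=59/2, d(B,HJ)=85/2, d(C,HJ)=47/2, d(D,HJ)=89/2, d(HJ,Q)=59/2
2. join B+Q (d=22) ⇒ BQ; edges |B|=11, |Q|=11
  updated: d(A,BQ)=57/2, d(BQ,C)=39, d(BQ,D)=75/2, d(BQ,HJ)=36
3. join C+HJ (d=47/2) ⇒ CHJ; edges |C|=47/4, |HJ|=45/4
  updated: d(A,CHJ)=83/3, d(BQ,CHJ)=37, d(CHJ,D)=124/3
4. join A+CHJ (d=83/3) ⇒ ACHJ; edges |A|=83/6, |CHJ|=25/12
  updated: d(ACHJ,BQ)=279/8, d(ACHJ,D)=39
5. join ACHJ+BQ (d=279/8) ⇒ ABCHJQ; edges |ACHJ|=173/48, |BQ|=103/16
  updated: d(ABCHJQ,D)=77/2
6. join ABCHJQ+D (d=77/2) ⇒ ABCDHJQ; edges |ABCHJQ|=29/16, |D|=77/4
final tree: (((A:83/6,(C:47/4,(H:1/2,J:1/2):45/4):25/12):173/48,(B:11,Q:11):103/16):29/16,D:77/4)
total length: 4465/48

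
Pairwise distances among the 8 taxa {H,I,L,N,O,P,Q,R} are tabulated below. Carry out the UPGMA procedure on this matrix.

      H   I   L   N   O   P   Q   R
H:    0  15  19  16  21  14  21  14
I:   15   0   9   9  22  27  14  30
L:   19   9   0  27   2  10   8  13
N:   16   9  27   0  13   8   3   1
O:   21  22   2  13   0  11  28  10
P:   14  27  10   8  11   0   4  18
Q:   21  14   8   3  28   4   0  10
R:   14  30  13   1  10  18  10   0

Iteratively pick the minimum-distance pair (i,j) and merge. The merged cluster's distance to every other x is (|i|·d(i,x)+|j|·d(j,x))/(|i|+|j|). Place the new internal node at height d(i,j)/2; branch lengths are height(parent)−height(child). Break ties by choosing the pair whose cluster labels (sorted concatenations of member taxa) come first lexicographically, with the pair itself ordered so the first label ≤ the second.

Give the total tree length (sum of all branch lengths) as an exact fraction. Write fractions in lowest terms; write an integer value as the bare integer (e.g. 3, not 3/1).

1. join N+R (d=1) ⇒ NR; edges |N|=1/2, |R|=1/2
  updated: d(H,NR)=15, d(I,NR)=39/2, d(L,NR)=20, d(NR,O)=23/2, d(NR,P)=13, d(NR,Q)=13/2
2. join L+O (d=2) ⇒ LO; edges |L|=1, |O|=1
  updated: d(H,LO)=20, d(I,LO)=31/2, d(LO,NR)=63/4, d(LO,P)=21/2, d(LO,Q)=18
3. join P+Q (d=4) ⇒ PQ; edges |P|=2, |Q|=2
  updated: d(H,PQ)=35/2, d(I,PQ)=41/2, d(LO,PQ)=57/4, d(NR,PQ)=39/4
4. join NR+PQ (d=39/4) ⇒ NPQR; edges |NR|=35/8, |PQ|=23/8
  updated: d(H,NPQR)=65/4, d(I,NPQR)=20, d(LO,NPQR)=15
5. join H+I (d=15) ⇒ HI; edges |H|=15/2, |I|=15/2
  updated: d(HI,LO)=71/4, d(HI,NPQR)=145/8
6. join LO+NPQR (d=15) ⇒ LNOPQR; edges |LO|=13/2, |NPQR|=21/8
  updated: d(HI,LNOPQR)=18
7. join HI+LNOPQR (d=18) ⇒ HILNOPQR; edges |HI|=3/2, |LNOPQR|=3/2
final tree: ((H:15/2,I:15/2):3/2,((L:1,O:1):13/2,((N:1/2,R:1/2):35/8,(P:2,Q:2):23/8):21/8):3/2)
total length: 331/8

331/8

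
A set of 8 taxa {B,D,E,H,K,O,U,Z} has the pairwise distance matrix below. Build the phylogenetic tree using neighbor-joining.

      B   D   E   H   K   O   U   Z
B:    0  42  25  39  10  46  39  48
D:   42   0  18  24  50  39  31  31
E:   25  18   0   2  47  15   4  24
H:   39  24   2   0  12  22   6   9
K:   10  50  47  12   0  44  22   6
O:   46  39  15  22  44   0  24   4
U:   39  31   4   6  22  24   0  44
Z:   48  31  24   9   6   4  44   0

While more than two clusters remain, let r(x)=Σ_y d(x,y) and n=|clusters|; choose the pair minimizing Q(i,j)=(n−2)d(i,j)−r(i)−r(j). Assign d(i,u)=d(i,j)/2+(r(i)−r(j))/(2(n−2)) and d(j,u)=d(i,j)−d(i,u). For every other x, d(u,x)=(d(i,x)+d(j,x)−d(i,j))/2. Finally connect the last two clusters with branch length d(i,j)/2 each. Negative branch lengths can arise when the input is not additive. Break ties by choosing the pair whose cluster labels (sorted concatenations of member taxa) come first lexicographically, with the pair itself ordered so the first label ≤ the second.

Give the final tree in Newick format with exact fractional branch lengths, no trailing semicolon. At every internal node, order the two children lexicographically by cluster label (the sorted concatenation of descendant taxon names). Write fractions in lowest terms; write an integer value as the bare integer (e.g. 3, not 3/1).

iteration 1: select B,K (d=10, Q=-380); attach at lengths (59/6, 1/6); label the merged cluster BK
  updated: d(BK,D)=41, d(BK,E)=31, d(BK,H)=41/2, d(BK,O)=40, d(BK,U)=51/2, d(BK,Z)=22
iteration 2: select O,Z (d=4, Q=-258); attach at lengths (3, 1); label the merged cluster OZ
  updated: d(BK,OZ)=29, d(D,OZ)=33, d(E,OZ)=35/2, d(H,OZ)=27/2, d(OZ,U)=32
iteration 3: select BK,OZ (d=29, Q=-156); attach at lengths (69/4, 47/4); label the merged cluster BKOZ
  updated: d(BKOZ,D)=45/2, d(BKOZ,E)=39/4, d(BKOZ,H)=5/2, d(BKOZ,U)=57/4
iteration 4: select BKOZ,D (d=45/2, Q=-77); attach at lengths (7/2, 19); label the merged cluster BDKOZ
  updated: d(BDKOZ,E)=21/8, d(BDKOZ,H)=2, d(BDKOZ,U)=91/8
iteration 5: select BDKOZ,H (d=2, Q=-22); attach at lengths (5/2, -1/2); label the merged cluster BDHKOZ
  updated: d(BDHKOZ,E)=21/16, d(BDHKOZ,U)=123/16
iteration 6: select BDHKOZ,E (d=21/16, Q=-13); attach at lengths (5/2, -19/16); label the merged cluster BDEHKOZ
  updated: d(BDEHKOZ,U)=83/16
iteration 7: select BDEHKOZ,U (d=83/16); attach at lengths (83/32, 83/32); label the merged cluster BDEHKOUZ
final tree: ((((((B:59/6,K:1/6):69/4,(O:3,Z:1):47/4):7/2,D:19):5/2,H:-1/2):5/2,E:-19/16):83/32,U:83/32)
total length: 74

((((((B:59/6,K:1/6):69/4,(O:3,Z:1):47/4):7/2,D:19):5/2,H:-1/2):5/2,E:-19/16):83/32,U:83/32)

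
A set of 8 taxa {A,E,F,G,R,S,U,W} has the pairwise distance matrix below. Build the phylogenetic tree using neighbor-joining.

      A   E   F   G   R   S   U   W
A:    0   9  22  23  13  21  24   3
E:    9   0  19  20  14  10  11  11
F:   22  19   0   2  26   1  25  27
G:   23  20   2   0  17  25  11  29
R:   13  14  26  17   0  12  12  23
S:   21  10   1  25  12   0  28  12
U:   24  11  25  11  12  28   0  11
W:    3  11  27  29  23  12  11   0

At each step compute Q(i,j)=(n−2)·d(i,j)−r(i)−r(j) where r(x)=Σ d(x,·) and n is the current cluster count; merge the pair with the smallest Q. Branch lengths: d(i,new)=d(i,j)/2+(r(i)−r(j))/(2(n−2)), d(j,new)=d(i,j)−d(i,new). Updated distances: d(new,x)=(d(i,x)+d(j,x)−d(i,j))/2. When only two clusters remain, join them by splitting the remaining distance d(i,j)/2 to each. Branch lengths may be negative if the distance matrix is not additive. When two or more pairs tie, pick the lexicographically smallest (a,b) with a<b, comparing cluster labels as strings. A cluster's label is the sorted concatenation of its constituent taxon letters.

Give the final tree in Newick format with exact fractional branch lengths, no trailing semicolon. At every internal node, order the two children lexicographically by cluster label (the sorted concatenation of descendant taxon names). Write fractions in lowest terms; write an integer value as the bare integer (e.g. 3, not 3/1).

((((A:39/20,W:21/20):203/32,E:69/32):49/32,((F:7/12,G:17/12):247/32,S:137/32):153/32):83/64,(R:133/24,U:155/24):83/64)

1. join F+G (d=2, Q=-237) ⇒ FG; edges |F|=7/12, |G|=17/12
  updated: d(A,FG)=43/2, d(E,FG)=37/2, d(FG,R)=41/2, d(FG,S)=12, d(FG,U)=17, d(FG,W)=27
2. join A+W (d=3, Q=-327/2) ⇒ AW; edges |A|=39/20, |W|=21/20
  updated: d(AW,E)=17/2, d(AW,FG)=91/4, d(AW,R)=33/2, d(AW,S)=15, d(AW,U)=16
3. join FG+S (d=12, Q=-479/4) ⇒ FGS; edges |FG|=247/32, |S|=137/32
  updated: d(AW,FGS)=103/8, d(E,FGS)=33/4, d(FGS,R)=41/4, d(FGS,U)=33/2
4. join R+U (d=12, Q=-289/4) ⇒ RU; edges |R|=133/24, |U|=155/24
  updated: d(AW,RU)=41/4, d(E,RU)=13/2, d(FGS,RU)=59/8
5. join AW+E (d=17/2, Q=-303/8) ⇒ AEW; edges |AW|=203/32, |E|=69/32
  updated: d(AEW,FGS)=101/16, d(AEW,RU)=33/8
6. join AEW+FGS (d=101/16, Q=-285/16) ⇒ AEFGSW; edges |AEW|=49/32, |FGS|=153/32
  updated: d(AEFGSW,RU)=83/32
7. join AEFGSW+RU (d=83/32) ⇒ AEFGRSUW; edges |AEFGSW|=83/64, |RU|=83/64
final tree: ((((A:39/20,W:21/20):203/32,E:69/32):49/32,((F:7/12,G:17/12):247/32,S:137/32):153/32):83/64,(R:133/24,U:155/24):83/64)
total length: 1485/32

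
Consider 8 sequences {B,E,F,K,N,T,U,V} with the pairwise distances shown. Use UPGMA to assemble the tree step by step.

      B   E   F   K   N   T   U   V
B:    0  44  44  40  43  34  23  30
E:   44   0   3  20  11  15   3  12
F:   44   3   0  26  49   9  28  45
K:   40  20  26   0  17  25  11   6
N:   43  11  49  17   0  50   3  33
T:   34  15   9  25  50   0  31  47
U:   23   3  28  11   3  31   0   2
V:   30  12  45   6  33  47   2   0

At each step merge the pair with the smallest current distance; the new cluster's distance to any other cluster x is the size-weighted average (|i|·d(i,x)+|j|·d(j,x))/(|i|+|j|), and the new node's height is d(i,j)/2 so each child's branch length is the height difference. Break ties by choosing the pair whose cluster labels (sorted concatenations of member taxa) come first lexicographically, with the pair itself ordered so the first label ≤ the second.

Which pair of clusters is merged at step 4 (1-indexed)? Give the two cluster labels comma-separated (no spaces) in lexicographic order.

EF,T

step 1: merge (U,V) at d=2; branch lengths U→1, V→1; new cluster UV
  updated: d(B,UV)=53/2, d(E,UV)=15/2, d(F,UV)=73/2, d(K,UV)=17/2, d(N,UV)=18, d(T,UV)=39
step 2: merge (E,F) at d=3; branch lengths E→3/2, F→3/2; new cluster EF
  updated: d(B,EF)=44, d(EF,K)=23, d(EF,N)=30, d(EF,T)=12, d(EF,UV)=22
step 3: merge (K,UV) at d=17/2; branch lengths K→17/4, UV→13/4; new cluster KUV
  updated: d(B,KUV)=31, d(EF,KUV)=67/3, d(KUV,N)=53/3, d(KUV,T)=103/3
step 4: merge (EF,T) at d=12; branch lengths EF→9/2, T→6; new cluster EFT
  updated: d(B,EFT)=122/3, d(EFT,KUV)=79/3, d(EFT,N)=110/3
step 5: merge (KUV,N) at d=53/3; branch lengths KUV→55/12, N→53/6; new cluster KNUV
  updated: d(B,KNUV)=34, d(EFT,KNUV)=347/12
step 6: merge (EFT,KNUV) at d=347/12; branch lengths EFT→203/24, KNUV→45/8; new cluster EFKNTUV
  updated: d(B,EFKNTUV)=258/7
step 7: merge (B,EFKNTUV) at d=258/7; branch lengths B→129/7, EFKNTUV→667/168; new cluster BEFKNTUV
final tree: (B:129/7,(((E:3/2,F:3/2):9/2,T:6):203/24,((K:17/4,(U:1,V:1):13/4):55/12,N:53/6):45/8):667/168)
total length: 12247/168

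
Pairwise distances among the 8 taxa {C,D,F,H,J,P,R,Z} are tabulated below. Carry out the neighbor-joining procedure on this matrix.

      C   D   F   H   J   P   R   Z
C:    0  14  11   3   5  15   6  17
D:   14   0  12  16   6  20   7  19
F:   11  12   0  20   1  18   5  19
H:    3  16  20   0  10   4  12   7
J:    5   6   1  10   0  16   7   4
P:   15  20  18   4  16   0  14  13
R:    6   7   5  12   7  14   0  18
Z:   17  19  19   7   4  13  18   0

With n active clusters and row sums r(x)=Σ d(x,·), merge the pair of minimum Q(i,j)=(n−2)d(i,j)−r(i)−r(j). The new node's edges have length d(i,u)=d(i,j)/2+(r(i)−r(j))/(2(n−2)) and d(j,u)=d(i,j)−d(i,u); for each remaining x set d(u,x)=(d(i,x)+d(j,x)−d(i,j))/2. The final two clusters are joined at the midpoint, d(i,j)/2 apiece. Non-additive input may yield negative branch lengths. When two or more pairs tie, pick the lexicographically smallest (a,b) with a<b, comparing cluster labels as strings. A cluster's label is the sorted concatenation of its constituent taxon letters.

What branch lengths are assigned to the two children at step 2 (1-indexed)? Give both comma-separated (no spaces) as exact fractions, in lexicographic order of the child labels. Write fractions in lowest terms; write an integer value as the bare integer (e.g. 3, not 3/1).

5/2,11/2

1. join H+P (d=4, Q=-148) ⇒ HP; edges |H|=-1/3, |P|=13/3
  updated: d(C,HP)=7, d(D,HP)=16, d(F,HP)=17, d(HP,J)=11, d(HP,R)=11, d(HP,Z)=8
2. join HP+Z (d=8, Q=-115) ⇒ HPZ; edges |HP|=5/2, |Z|=11/2
  updated: d(C,HPZ)=8, d(D,HPZ)=27/2, d(F,HPZ)=14, d(HPZ,J)=7/2, d(HPZ,R)=21/2
3. join C+HPZ (d=8, Q=-123/2) ⇒ CHPZ; edges |C|=53/16, |HPZ|=75/16
  updated: d(CHPZ,D)=39/4, d(CHPZ,F)=17/2, d(CHPZ,J)=1/4, d(CHPZ,R)=17/4
4. join F+J (d=1, Q=-151/4) ⇒ FJ; edges |F|=61/24, |J|=-37/24
  updated: d(CHPZ,FJ)=31/8, d(D,FJ)=17/2, d(FJ,R)=11/2
5. join CHPZ+FJ (d=31/8, Q=-28) ⇒ CFHJPZ; edges |CHPZ|=31/16, |FJ|=31/16
  updated: d(CFHJPZ,D)=115/16, d(CFHJPZ,R)=47/16
6. join CFHJPZ+D (d=115/16, Q=-137/8) ⇒ CDFHJPZ; edges |CFHJPZ|=25/16, |D|=45/8
  updated: d(CDFHJPZ,R)=11/8
7. join CDFHJPZ+R (d=11/8) ⇒ CDFHJPRZ; edges |CDFHJPZ|=11/16, |R|=11/16
final tree: ((((C:53/16,((H:-1/3,P:13/3):5/2,Z:11/2):75/16):31/16,(F:61/24,J:-37/24):31/16):25/16,D:45/8):11/16,R:11/16)
total length: 535/16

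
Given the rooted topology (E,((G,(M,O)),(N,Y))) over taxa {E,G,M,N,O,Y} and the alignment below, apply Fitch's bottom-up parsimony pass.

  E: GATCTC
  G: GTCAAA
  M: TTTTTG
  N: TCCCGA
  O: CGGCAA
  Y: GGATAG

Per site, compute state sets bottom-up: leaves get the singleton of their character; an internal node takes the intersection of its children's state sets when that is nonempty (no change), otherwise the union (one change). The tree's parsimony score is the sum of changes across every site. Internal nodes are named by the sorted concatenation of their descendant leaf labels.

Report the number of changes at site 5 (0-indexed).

3

[col 0] MO: children M:{T}, O:{C} ∪→ {C,T}; cost 1
[col 0] GMO: children G:{G}, MO:{C,T} ∪→ {C,G,T}; cost 1
[col 0] NY: children N:{T}, Y:{G} ∪→ {G,T}; cost 1
[col 0] GMNOY: children GMO:{C,G,T}, NY:{G,T} ∩→ {G,T}; cost 0
[col 0] EGMNOY: children E:{G}, GMNOY:{G,T} ∩→ {G}; cost 0
[col 1] MO: children M:{T}, O:{G} ∪→ {G,T}; cost 1
[col 1] GMO: children G:{T}, MO:{G,T} ∩→ {T}; cost 0
[col 1] NY: children N:{C}, Y:{G} ∪→ {C,G}; cost 1
[col 1] GMNOY: children GMO:{T}, NY:{C,G} ∪→ {C,G,T}; cost 1
[col 1] EGMNOY: children E:{A}, GMNOY:{C,G,T} ∪→ {A,C,G,T}; cost 1
[col 2] MO: children M:{T}, O:{G} ∪→ {G,T}; cost 1
[col 2] GMO: children G:{C}, MO:{G,T} ∪→ {C,G,T}; cost 1
[col 2] NY: children N:{C}, Y:{A} ∪→ {A,C}; cost 1
[col 2] GMNOY: children GMO:{C,G,T}, NY:{A,C} ∩→ {C}; cost 0
[col 2] EGMNOY: children E:{T}, GMNOY:{C} ∪→ {C,T}; cost 1
[col 3] MO: children M:{T}, O:{C} ∪→ {C,T}; cost 1
[col 3] GMO: children G:{A}, MO:{C,T} ∪→ {A,C,T}; cost 1
[col 3] NY: children N:{C}, Y:{T} ∪→ {C,T}; cost 1
[col 3] GMNOY: children GMO:{A,C,T}, NY:{C,T} ∩→ {C,T}; cost 0
[col 3] EGMNOY: children E:{C}, GMNOY:{C,T} ∩→ {C}; cost 0
[col 4] MO: children M:{T}, O:{A} ∪→ {A,T}; cost 1
[col 4] GMO: children G:{A}, MO:{A,T} ∩→ {A}; cost 0
[col 4] NY: children N:{G}, Y:{A} ∪→ {A,G}; cost 1
[col 4] GMNOY: children GMO:{A}, NY:{A,G} ∩→ {A}; cost 0
[col 4] EGMNOY: children E:{T}, GMNOY:{A} ∪→ {A,T}; cost 1
[col 5] MO: children M:{G}, O:{A} ∪→ {A,G}; cost 1
[col 5] GMO: children G:{A}, MO:{A,G} ∩→ {A}; cost 0
[col 5] NY: children N:{A}, Y:{G} ∪→ {A,G}; cost 1
[col 5] GMNOY: children GMO:{A}, NY:{A,G} ∩→ {A}; cost 0
[col 5] EGMNOY: children E:{C}, GMNOY:{A} ∪→ {A,C}; cost 1
per-site changes: [3, 4, 4, 3, 3, 3]; total = 20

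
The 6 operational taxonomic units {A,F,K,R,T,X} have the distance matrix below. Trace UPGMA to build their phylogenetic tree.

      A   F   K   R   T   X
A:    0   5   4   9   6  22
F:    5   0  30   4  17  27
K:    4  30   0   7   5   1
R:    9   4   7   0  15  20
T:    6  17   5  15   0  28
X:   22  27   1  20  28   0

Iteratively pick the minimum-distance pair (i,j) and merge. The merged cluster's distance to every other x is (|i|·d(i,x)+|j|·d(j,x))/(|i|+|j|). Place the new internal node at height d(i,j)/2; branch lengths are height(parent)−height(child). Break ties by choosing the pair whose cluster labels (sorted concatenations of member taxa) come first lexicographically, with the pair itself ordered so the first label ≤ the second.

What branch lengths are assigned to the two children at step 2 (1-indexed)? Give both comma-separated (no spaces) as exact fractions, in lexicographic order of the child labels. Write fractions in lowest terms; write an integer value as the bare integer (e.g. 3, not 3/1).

iteration 1: select K,X (d=1); attach at lengths (1/2, 1/2); label the merged cluster KX
  updated: d(A,KX)=13, d(F,KX)=57/2, d(KX,R)=27/2, d(KX,T)=33/2
iteration 2: select F,R (d=4); attach at lengths (2, 2); label the merged cluster FR
  updated: d(A,FR)=7, d(FR,KX)=21, d(FR,T)=16
iteration 3: select A,T (d=6); attach at lengths (3, 3); label the merged cluster AT
  updated: d(AT,FR)=23/2, d(AT,KX)=59/4
iteration 4: select AT,FR (d=23/2); attach at lengths (11/4, 15/4); label the merged cluster AFRT
  updated: d(AFRT,KX)=143/8
iteration 5: select AFRT,KX (d=143/8); attach at lengths (51/16, 135/16); label the merged cluster AFKRTX
final tree: (((A:3,T:3):11/4,(F:2,R:2):15/4):51/16,(K:1/2,X:1/2):135/16)
total length: 233/8

2,2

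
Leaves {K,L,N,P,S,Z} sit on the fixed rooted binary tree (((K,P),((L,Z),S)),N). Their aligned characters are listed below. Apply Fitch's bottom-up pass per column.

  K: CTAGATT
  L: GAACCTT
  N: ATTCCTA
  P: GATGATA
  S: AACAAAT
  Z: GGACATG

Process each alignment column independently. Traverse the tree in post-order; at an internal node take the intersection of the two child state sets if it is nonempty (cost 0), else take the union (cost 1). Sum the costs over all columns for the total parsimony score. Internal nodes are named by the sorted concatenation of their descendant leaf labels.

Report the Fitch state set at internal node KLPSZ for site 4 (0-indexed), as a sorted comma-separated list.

KP@0: {C} ∪ {G} = {C,G} (union, +1)
LZ@0: {G} ∩ {G} = {G} (intersection, +0)
LSZ@0: {G} ∪ {A} = {A,G} (union, +1)
KLPSZ@0: {C,G} ∩ {A,G} = {G} (intersection, +0)
KLNPSZ@0: {G} ∪ {A} = {A,G} (union, +1)
KP@1: {T} ∪ {A} = {A,T} (union, +1)
LZ@1: {A} ∪ {G} = {A,G} (union, +1)
LSZ@1: {A,G} ∩ {A} = {A} (intersection, +0)
KLPSZ@1: {A,T} ∩ {A} = {A} (intersection, +0)
KLNPSZ@1: {A} ∪ {T} = {A,T} (union, +1)
KP@2: {A} ∪ {T} = {A,T} (union, +1)
LZ@2: {A} ∩ {A} = {A} (intersection, +0)
LSZ@2: {A} ∪ {C} = {A,C} (union, +1)
KLPSZ@2: {A,T} ∩ {A,C} = {A} (intersection, +0)
KLNPSZ@2: {A} ∪ {T} = {A,T} (union, +1)
KP@3: {G} ∩ {G} = {G} (intersection, +0)
LZ@3: {C} ∩ {C} = {C} (intersection, +0)
LSZ@3: {C} ∪ {A} = {A,C} (union, +1)
KLPSZ@3: {G} ∪ {A,C} = {A,C,G} (union, +1)
KLNPSZ@3: {A,C,G} ∩ {C} = {C} (intersection, +0)
KP@4: {A} ∩ {A} = {A} (intersection, +0)
LZ@4: {C} ∪ {A} = {A,C} (union, +1)
LSZ@4: {A,C} ∩ {A} = {A} (intersection, +0)
KLPSZ@4: {A} ∩ {A} = {A} (intersection, +0)
KLNPSZ@4: {A} ∪ {C} = {A,C} (union, +1)
KP@5: {T} ∩ {T} = {T} (intersection, +0)
LZ@5: {T} ∩ {T} = {T} (intersection, +0)
LSZ@5: {T} ∪ {A} = {A,T} (union, +1)
KLPSZ@5: {T} ∩ {A,T} = {T} (intersection, +0)
KLNPSZ@5: {T} ∩ {T} = {T} (intersection, +0)
KP@6: {T} ∪ {A} = {A,T} (union, +1)
LZ@6: {T} ∪ {G} = {G,T} (union, +1)
LSZ@6: {G,T} ∩ {T} = {T} (intersection, +0)
KLPSZ@6: {A,T} ∩ {T} = {T} (intersection, +0)
KLNPSZ@6: {T} ∪ {A} = {A,T} (union, +1)
per-site changes: [3, 3, 3, 2, 2, 1, 3]; total = 17

A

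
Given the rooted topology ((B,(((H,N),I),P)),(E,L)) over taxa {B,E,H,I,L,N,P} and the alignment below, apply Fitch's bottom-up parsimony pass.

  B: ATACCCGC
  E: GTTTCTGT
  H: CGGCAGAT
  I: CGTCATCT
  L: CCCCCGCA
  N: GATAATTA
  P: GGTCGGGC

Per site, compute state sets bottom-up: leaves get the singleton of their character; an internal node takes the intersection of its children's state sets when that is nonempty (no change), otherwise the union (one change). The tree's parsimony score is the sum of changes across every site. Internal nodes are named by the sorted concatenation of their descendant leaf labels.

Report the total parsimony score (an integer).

26

HN@0: {C} ∪ {G} = {C,G} (union, +1)
HIN@0: {C,G} ∩ {C} = {C} (intersection, +0)
HINP@0: {C} ∪ {G} = {C,G} (union, +1)
BHINP@0: {A} ∪ {C,G} = {A,C,G} (union, +1)
EL@0: {G} ∪ {C} = {C,G} (union, +1)
BEHILNP@0: {A,C,G} ∩ {C,G} = {C,G} (intersection, +0)
HN@1: {G} ∪ {A} = {A,G} (union, +1)
HIN@1: {A,G} ∩ {G} = {G} (intersection, +0)
HINP@1: {G} ∩ {G} = {G} (intersection, +0)
BHINP@1: {T} ∪ {G} = {G,T} (union, +1)
EL@1: {T} ∪ {C} = {C,T} (union, +1)
BEHILNP@1: {G,T} ∩ {C,T} = {T} (intersection, +0)
HN@2: {G} ∪ {T} = {G,T} (union, +1)
HIN@2: {G,T} ∩ {T} = {T} (intersection, +0)
HINP@2: {T} ∩ {T} = {T} (intersection, +0)
BHINP@2: {A} ∪ {T} = {A,T} (union, +1)
EL@2: {T} ∪ {C} = {C,T} (union, +1)
BEHILNP@2: {A,T} ∩ {C,T} = {T} (intersection, +0)
HN@3: {C} ∪ {A} = {A,C} (union, +1)
HIN@3: {A,C} ∩ {C} = {C} (intersection, +0)
HINP@3: {C} ∩ {C} = {C} (intersection, +0)
BHINP@3: {C} ∩ {C} = {C} (intersection, +0)
EL@3: {T} ∪ {C} = {C,T} (union, +1)
BEHILNP@3: {C} ∩ {C,T} = {C} (intersection, +0)
HN@4: {A} ∩ {A} = {A} (intersection, +0)
HIN@4: {A} ∩ {A} = {A} (intersection, +0)
HINP@4: {A} ∪ {G} = {A,G} (union, +1)
BHINP@4: {C} ∪ {A,G} = {A,C,G} (union, +1)
EL@4: {C} ∩ {C} = {C} (intersection, +0)
BEHILNP@4: {A,C,G} ∩ {C} = {C} (intersection, +0)
HN@5: {G} ∪ {T} = {G,T} (union, +1)
HIN@5: {G,T} ∩ {T} = {T} (intersection, +0)
HINP@5: {T} ∪ {G} = {G,T} (union, +1)
BHINP@5: {C} ∪ {G,T} = {C,G,T} (union, +1)
EL@5: {T} ∪ {G} = {G,T} (union, +1)
BEHILNP@5: {C,G,T} ∩ {G,T} = {G,T} (intersection, +0)
HN@6: {A} ∪ {T} = {A,T} (union, +1)
HIN@6: {A,T} ∪ {C} = {A,C,T} (union, +1)
HINP@6: {A,C,T} ∪ {G} = {A,C,G,T} (union, +1)
BHINP@6: {G} ∩ {A,C,G,T} = {G} (intersection, +0)
EL@6: {G} ∪ {C} = {C,G} (union, +1)
BEHILNP@6: {G} ∩ {C,G} = {G} (intersection, +0)
HN@7: {T} ∪ {A} = {A,T} (union, +1)
HIN@7: {A,T} ∩ {T} = {T} (intersection, +0)
HINP@7: {T} ∪ {C} = {C,T} (union, +1)
BHINP@7: {C} ∩ {C,T} = {C} (intersection, +0)
EL@7: {T} ∪ {A} = {A,T} (union, +1)
BEHILNP@7: {C} ∪ {A,T} = {A,C,T} (union, +1)
per-site changes: [4, 3, 3, 2, 2, 4, 4, 4]; total = 26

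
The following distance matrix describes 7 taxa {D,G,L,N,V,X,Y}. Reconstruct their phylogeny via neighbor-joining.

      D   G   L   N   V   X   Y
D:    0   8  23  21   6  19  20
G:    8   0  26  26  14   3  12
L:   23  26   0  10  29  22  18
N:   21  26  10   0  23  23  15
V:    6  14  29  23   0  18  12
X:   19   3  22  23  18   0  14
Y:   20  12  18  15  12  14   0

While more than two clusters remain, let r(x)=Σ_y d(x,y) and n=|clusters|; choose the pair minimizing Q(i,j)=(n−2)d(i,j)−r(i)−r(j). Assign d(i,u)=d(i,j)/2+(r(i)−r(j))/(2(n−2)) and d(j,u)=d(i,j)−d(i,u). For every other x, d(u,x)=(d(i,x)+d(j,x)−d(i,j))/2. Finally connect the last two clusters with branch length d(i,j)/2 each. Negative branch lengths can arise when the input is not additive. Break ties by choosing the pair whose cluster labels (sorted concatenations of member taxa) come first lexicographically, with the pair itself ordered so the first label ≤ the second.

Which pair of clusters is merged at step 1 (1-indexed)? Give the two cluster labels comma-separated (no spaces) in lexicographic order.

L,N

step 1: merge (L,N) at d=10, Q=-196; branch lengths L→6, N→4; new cluster LN
  updated: d(D,LN)=17, d(G,LN)=21, d(LN,V)=21, d(LN,X)=35/2, d(LN,Y)=23/2
step 2: merge (G,X) at d=3, Q=-235/2; branch lengths G→-3/16, X→51/16; new cluster GX
  updated: d(D,GX)=12, d(GX,LN)=71/4, d(GX,V)=29/2, d(GX,Y)=23/2
step 3: merge (D,V) at d=6, Q=-181/2; branch lengths D→13/4, V→11/4; new cluster DV
  updated: d(DV,GX)=41/4, d(DV,LN)=16, d(DV,Y)=13
step 4: merge (DV,GX) at d=41/4, Q=-233/4; branch lengths DV→81/16, GX→83/16; new cluster DGVX
  updated: d(DGVX,LN)=47/4, d(DGVX,Y)=57/8
step 5: merge (DGVX,LN) at d=47/4, Q=-243/8; branch lengths DGVX→59/16, LN→129/16; new cluster DGLNVX
  updated: d(DGLNVX,Y)=55/16
step 6: merge (DGLNVX,Y) at d=55/16; branch lengths DGLNVX→55/32, Y→55/32; new cluster DGLNVXY
final tree: ((((D:13/4,V:11/4):81/16,(G:-3/16,X:51/16):83/16):59/16,(L:6,N:4):129/16):55/32,Y:55/32)
total length: 711/16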